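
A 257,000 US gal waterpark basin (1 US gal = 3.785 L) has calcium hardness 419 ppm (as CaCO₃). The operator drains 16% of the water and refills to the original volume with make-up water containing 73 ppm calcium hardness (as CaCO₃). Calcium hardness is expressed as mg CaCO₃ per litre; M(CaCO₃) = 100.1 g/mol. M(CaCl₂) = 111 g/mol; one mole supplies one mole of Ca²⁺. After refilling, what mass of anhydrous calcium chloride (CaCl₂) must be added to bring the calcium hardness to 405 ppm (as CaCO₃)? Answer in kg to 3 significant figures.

44.6 kg

Volume: 257,000 US gal × 3.785 L/gal = 972,745 L.
After draining 16% and refilling: 419 × 0.84 + 73 × 0.16 = 363.64 ppm.
Deficit to target: 405 − 363.64 = 41.36 mg/L.
As CaCO₃: 41.36 mg/L × 972,745 L = 40,230 g; ÷ 100.1 = 401.9 mol Ca²⁺.
Mass: 401.9 × 111 = 44,610 g.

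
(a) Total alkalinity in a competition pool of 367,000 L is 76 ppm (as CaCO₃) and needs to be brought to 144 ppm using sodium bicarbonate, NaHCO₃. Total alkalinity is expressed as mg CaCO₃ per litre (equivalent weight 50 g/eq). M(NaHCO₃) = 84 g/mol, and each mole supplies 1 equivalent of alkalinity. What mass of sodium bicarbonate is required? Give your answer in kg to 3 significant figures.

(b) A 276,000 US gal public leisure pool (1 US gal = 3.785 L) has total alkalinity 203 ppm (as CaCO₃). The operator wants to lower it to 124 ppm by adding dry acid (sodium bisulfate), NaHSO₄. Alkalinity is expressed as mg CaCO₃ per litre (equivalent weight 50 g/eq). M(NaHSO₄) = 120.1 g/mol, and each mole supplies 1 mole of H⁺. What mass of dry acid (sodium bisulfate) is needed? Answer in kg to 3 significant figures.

(a) 41.9 kg; (b) 198 kg

(a) Alkalinity to add: (144 − 76) = 68 mg/L as CaCO₃ × 367,000 L = 24,960 g as CaCO₃.
(a) Equivalents: 24,960 g ÷ 50 g/eq = 499.1 eq.
(a) NaHCO₃ supplies 1 eq per mole → 499.1 mol.
(a) Mass: 499.1 mol × 84 g/mol = 41,930 g.

(b) Volume: 276,000 US gal × 3.785 L/gal = 1,044,660 L.
(b) Alkalinity to neutralize: (203 − 124) = 79 mg/L as CaCO₃ × 1,044,660 L = 82,530 g as CaCO₃.
(b) Equivalents of H⁺ required: 82,530 ÷ 50 g/eq = 1651 eq = 1651 mol NaHSO₄.
(b) Mass of NaHSO₄: 1651 × 120.1 = 198,200 g.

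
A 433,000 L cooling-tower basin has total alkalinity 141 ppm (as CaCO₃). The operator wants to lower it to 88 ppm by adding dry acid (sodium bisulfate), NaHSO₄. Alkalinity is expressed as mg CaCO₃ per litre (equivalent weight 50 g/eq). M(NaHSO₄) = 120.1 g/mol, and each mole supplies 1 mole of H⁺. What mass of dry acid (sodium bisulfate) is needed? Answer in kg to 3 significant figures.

55.1 kg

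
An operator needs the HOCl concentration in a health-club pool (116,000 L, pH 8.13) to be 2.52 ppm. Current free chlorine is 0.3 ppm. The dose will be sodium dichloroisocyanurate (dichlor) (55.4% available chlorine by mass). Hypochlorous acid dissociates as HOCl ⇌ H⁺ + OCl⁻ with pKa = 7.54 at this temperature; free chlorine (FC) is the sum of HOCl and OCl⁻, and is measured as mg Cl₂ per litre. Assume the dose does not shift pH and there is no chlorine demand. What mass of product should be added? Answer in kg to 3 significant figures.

[OCl⁻]/[HOCl] = 10^(pH − pKa) = 10^(8.13 − 7.54) = 3.89; fraction as HOCl = 1/(1 + 3.89) = 0.2045.
Free chlorine required for 2.52 ppm HOCl: 2.52 / 0.2045 = 12.32 ppm.
FC to add: 12.32 − 0.3 = 12.02 mg/L as Cl₂.
Cl₂ equivalent: 12.02 mg/L × 116,000 L = 1395 g.
Product at 55.4% available Cl: 1395 / 0.554 = 2518 g.

2.52 kg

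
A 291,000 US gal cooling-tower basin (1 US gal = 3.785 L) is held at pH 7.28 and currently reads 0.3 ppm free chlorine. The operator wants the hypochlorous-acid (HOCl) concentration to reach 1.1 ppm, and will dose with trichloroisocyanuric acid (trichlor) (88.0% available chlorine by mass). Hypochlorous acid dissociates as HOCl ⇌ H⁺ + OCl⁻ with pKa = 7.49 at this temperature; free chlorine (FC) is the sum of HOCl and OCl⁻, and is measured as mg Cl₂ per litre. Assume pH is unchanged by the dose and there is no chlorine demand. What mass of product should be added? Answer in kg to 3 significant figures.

Volume: 291,000 US gal × 3.785 L/gal = 1,101,435 L.
[OCl⁻]/[HOCl] = 10^(pH − pKa) = 10^(7.28 − 7.49) = 0.6166; fraction as HOCl = 1/(1 + 0.6166) = 0.6186.
Free chlorine required for 1.1 ppm HOCl: 1.1 / 0.6186 = 1.778 ppm.
FC to add: 1.778 − 0.3 = 1.478 mg/L as Cl₂.
Cl₂ equivalent: 1.478 mg/L × 1,101,435 L = 1628 g.
Product at 88.0% available Cl: 1628 / 0.88 = 1850 g.

1.85 kg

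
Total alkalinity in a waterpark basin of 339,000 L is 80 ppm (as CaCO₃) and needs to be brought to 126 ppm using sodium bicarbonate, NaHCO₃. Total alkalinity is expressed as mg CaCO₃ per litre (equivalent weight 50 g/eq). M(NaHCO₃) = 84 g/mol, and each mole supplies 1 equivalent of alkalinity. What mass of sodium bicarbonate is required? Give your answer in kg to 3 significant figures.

26.2 kg

Alkalinity to add: (126 − 80) = 46 mg/L as CaCO₃ × 339,000 L = 15,590 g as CaCO₃.
Equivalents: 15,590 g ÷ 50 g/eq = 311.9 eq.
NaHCO₃ supplies 1 eq per mole → 311.9 mol.
Mass: 311.9 mol × 84 g/mol = 26,200 g.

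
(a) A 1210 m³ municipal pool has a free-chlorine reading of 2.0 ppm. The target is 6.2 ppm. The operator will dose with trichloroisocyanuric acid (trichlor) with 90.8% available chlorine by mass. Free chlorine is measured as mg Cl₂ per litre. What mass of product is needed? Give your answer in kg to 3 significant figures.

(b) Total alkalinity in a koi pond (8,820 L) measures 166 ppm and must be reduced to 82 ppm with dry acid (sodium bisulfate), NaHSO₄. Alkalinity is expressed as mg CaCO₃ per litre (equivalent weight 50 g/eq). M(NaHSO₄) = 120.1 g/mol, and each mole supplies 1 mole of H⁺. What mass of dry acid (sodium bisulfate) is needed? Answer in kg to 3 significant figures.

(a) Volume: 1210 m³ = 1,210,000 L.
(a) Chlorine deficit: 6.2 − 2.0 = 4.2 ppm = 4.2 mg/L as Cl₂.
(a) Cl₂ equivalent needed: 4.2 mg/L × 1,210,000 L = 5,082,000 mg = 5082 g.
(a) Product at 90.8% available chlorine: 5082 / 0.908 = 5597 g.

(b) Alkalinity to neutralize: (166 − 82) = 84 mg/L as CaCO₃ × 8,820 L = 740.9 g as CaCO₃.
(b) Equivalents of H⁺ required: 740.9 ÷ 50 g/eq = 14.82 eq = 14.82 mol NaHSO₄.
(b) Mass of NaHSO₄: 14.82 × 120.1 = 1780 g.

(a) 5.60 kg; (b) 1.78 kg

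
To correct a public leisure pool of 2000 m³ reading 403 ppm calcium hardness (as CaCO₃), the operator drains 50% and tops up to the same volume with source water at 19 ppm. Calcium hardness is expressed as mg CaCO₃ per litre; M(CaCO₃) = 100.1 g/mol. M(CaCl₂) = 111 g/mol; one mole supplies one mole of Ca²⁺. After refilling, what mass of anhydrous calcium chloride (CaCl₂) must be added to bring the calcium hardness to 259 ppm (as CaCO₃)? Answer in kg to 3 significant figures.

Volume: 2000 m³ = 2,000,000 L.
After draining 50% and refilling: 403 × 0.50 + 19 × 0.50 = 211 ppm.
Deficit to target: 259 − 211 = 48 mg/L.
As CaCO₃: 48 mg/L × 2,000,000 L = 96,000 g; ÷ 100.1 = 959 mol Ca²⁺.
Mass: 959 × 111 = 106,500 g.

106 kg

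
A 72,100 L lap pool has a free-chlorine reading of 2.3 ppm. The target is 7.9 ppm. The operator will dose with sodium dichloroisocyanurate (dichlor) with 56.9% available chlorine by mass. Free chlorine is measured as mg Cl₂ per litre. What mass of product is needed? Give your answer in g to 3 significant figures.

710 g

Chlorine deficit: 7.9 − 2.3 = 5.6 ppm = 5.6 mg/L as Cl₂.
Cl₂ equivalent needed: 5.6 mg/L × 72,100 L = 403,800 mg = 403.8 g.
Product at 56.9% available chlorine: 403.8 / 0.569 = 709.6 g.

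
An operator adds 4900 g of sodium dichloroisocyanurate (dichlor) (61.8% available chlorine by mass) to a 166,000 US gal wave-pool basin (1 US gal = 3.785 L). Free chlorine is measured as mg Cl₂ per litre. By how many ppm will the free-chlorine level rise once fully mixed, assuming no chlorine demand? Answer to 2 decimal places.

Volume: 166,000 US gal × 3.785 L/gal = 628,310 L.
Available chlorine delivered: 4900 g × 0.618 = 3028 g as Cl₂.
Concentration rise: 3028 g / 628,310 L = 4.82 mg/L = 4.82 ppm.

4.82 ppm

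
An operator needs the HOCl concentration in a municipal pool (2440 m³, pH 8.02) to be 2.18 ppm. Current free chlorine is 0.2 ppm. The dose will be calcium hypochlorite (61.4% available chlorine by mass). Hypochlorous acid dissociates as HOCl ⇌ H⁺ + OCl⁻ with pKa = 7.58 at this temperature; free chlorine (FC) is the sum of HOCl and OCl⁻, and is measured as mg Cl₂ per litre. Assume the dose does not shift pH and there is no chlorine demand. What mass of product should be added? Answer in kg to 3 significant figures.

Volume: 2440 m³ = 2,440,000 L.
[OCl⁻]/[HOCl] = 10^(pH − pKa) = 10^(8.02 − 7.58) = 2.754; fraction as HOCl = 1/(1 + 2.754) = 0.2664.
Free chlorine required for 2.18 ppm HOCl: 2.18 / 0.2664 = 8.184 ppm.
FC to add: 8.184 − 0.2 = 7.984 mg/L as Cl₂.
Cl₂ equivalent: 7.984 mg/L × 2,440,000 L = 19,480 g.
Product at 61.4% available Cl: 19,480 / 0.614 = 31,730 g.

31.7 kg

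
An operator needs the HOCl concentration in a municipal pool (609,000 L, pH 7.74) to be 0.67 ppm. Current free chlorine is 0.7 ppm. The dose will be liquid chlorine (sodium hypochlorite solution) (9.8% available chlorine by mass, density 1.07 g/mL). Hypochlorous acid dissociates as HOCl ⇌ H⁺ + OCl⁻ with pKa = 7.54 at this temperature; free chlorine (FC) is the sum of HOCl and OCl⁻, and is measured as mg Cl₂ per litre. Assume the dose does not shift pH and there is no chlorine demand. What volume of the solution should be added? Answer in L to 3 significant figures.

[OCl⁻]/[HOCl] = 10^(pH − pKa) = 10^(7.74 − 7.54) = 1.585; fraction as HOCl = 1/(1 + 1.585) = 0.3869.
Free chlorine required for 0.67 ppm HOCl: 0.67 / 0.3869 = 1.732 ppm.
FC to add: 1.732 − 0.7 = 1.032 mg/L as Cl₂.
Cl₂ equivalent: 1.032 mg/L × 609,000 L = 628.4 g.
Product at 9.8% available Cl: 628.4 / 0.098 = 6412 g.
Volume: 6412 g ÷ 1.07 g/mL = 5993 mL.

5.99 L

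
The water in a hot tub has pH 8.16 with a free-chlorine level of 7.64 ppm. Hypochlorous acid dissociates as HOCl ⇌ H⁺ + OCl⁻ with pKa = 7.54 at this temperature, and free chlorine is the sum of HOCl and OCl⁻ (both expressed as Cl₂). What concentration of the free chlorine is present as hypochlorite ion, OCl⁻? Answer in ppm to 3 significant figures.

6.16 ppm

[OCl⁻]/[HOCl] = 10^(pH − pKa) = 10^(8.16 − 7.54) = 10^0.62 = 4.169.
Fraction as HOCl = 1 / (1 + 4.169) = 0.1935.
OCl⁻ = (1 − 0.1935) × 7.64 ppm = 6.162 ppm.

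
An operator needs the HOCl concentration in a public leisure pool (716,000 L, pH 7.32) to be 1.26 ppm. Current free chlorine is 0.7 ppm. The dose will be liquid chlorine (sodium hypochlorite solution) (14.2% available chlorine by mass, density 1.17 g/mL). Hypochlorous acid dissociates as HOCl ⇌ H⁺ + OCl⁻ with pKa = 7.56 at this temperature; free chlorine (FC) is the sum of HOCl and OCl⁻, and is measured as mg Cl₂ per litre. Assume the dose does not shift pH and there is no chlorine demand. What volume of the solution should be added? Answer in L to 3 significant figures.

5.54 L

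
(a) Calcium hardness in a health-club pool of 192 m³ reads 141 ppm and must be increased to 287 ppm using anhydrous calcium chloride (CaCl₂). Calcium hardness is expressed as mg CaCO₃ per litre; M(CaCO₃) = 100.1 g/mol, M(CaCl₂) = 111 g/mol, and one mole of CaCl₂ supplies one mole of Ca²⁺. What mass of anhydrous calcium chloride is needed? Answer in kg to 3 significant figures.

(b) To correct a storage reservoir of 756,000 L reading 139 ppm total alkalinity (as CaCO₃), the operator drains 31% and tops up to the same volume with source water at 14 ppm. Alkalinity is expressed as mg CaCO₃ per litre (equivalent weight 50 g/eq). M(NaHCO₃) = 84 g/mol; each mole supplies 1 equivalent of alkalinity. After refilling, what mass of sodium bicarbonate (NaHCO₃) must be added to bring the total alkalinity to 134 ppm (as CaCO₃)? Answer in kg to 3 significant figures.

(a) 31.1 kg; (b) 42.9 kg

(a) Volume: 192 m³ = 192,000 L.
(a) Hardness to add: (287 − 141) = 146 mg/L as CaCO₃ × 192,000 L = 28,030 g as CaCO₃.
(a) Moles of Ca²⁺ (1 mol Ca²⁺ ≡ 1 mol CaCO₃): 28,030 / 100.1 g/mol = 280 mol.
(a) Mass of CaCl₂: 280 × 111 = 31,080 g.

(b) After draining 31% and refilling: 139 × 0.69 + 14 × 0.31 = 100.25 ppm.
(b) Deficit to target: 134 − 100.25 = 33.75 mg/L.
(b) As CaCO₃: 33.75 mg/L × 756,000 L = 25,520 g; ÷ 50 g/eq ÷ 1 = 510.3 mol NaHCO₃.
(b) Mass: 510.3 × 84 = 42,870 g.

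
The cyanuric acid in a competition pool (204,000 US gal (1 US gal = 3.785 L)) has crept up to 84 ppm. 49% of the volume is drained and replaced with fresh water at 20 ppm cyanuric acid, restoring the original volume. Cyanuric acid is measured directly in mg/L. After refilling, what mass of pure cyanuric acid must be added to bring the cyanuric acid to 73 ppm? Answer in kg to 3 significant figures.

15.7 kg

Volume: 204,000 US gal × 3.785 L/gal = 772,140 L.
After draining 49% and refilling: 84 × 0.51 + 20 × 0.49 = 52.64 ppm.
Deficit to target: 73 − 52.64 = 20.36 mg/L.
Mass: 20.36 mg/L × 772,140 L = 15,720 g cyanuric acid.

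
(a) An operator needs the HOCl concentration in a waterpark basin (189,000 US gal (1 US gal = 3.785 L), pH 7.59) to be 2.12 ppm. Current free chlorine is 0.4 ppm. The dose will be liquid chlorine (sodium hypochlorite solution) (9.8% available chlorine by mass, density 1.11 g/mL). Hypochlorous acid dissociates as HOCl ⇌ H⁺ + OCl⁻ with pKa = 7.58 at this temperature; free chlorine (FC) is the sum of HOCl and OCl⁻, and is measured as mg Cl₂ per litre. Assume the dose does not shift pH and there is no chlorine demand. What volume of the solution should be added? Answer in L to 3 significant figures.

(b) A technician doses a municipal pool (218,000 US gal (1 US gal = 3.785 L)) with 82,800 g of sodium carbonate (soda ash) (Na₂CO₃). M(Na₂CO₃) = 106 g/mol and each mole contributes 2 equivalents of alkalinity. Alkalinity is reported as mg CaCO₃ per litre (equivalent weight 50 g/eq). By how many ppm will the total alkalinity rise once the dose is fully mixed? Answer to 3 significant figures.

(a) Volume: 189,000 US gal × 3.785 L/gal = 715,365 L.
(a) [OCl⁻]/[HOCl] = 10^(pH − pKa) = 10^(7.59 − 7.58) = 1.023; fraction as HOCl = 1/(1 + 1.023) = 0.4942.
(a) Free chlorine required for 2.12 ppm HOCl: 2.12 / 0.4942 = 4.289 ppm.
(a) FC to add: 4.289 − 0.4 = 3.889 mg/L as Cl₂.
(a) Cl₂ equivalent: 3.889 mg/L × 715,365 L = 2782 g.
(a) Product at 9.8% available Cl: 2782 / 0.098 = 28,390 g.
(a) Volume: 28,390 g ÷ 1.11 g/mL = 25,580 mL.

(b) Volume: 218,000 US gal × 3.785 L/gal = 825,130 L.
(b) Moles of Na₂CO₃: 82,800 g ÷ 106 g/mol = 781.1 mol → 1562 eq of alkalinity.
(b) As CaCO₃: 1562 eq × 50 g/eq = 78,110 g.
(b) Rise: 78,110 g / 825,130 L × 1000 = 94.67 mg/L.

(a) 25.6 L; (b) 94.7 ppm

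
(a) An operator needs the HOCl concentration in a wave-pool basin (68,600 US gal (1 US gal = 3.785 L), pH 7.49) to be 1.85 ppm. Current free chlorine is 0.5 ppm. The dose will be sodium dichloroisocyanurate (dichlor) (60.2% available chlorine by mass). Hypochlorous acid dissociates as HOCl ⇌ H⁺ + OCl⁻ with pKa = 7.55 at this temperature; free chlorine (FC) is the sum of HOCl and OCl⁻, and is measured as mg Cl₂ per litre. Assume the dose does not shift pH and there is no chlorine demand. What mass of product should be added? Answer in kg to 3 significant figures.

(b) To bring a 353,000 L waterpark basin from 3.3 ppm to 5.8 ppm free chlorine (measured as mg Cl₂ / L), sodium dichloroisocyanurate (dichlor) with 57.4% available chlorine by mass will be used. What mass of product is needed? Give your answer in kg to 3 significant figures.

(a) Volume: 68,600 US gal × 3.785 L/gal = 259,651 L.
(a) [OCl⁻]/[HOCl] = 10^(pH − pKa) = 10^(7.49 − 7.55) = 0.871; fraction as HOCl = 1/(1 + 0.871) = 0.5345.
(a) Free chlorine required for 1.85 ppm HOCl: 1.85 / 0.5345 = 3.461 ppm.
(a) FC to add: 3.461 − 0.5 = 2.961 mg/L as Cl₂.
(a) Cl₂ equivalent: 2.961 mg/L × 259,651 L = 768.9 g.
(a) Product at 60.2% available Cl: 768.9 / 0.602 = 1277 g.

(b) Chlorine deficit: 5.8 − 3.3 = 2.5 ppm = 2.5 mg/L as Cl₂.
(b) Cl₂ equivalent needed: 2.5 mg/L × 353,000 L = 882,500 mg = 882.5 g.
(b) Product at 57.4% available chlorine: 882.5 / 0.574 = 1537 g.

(a) 1.28 kg; (b) 1.54 kg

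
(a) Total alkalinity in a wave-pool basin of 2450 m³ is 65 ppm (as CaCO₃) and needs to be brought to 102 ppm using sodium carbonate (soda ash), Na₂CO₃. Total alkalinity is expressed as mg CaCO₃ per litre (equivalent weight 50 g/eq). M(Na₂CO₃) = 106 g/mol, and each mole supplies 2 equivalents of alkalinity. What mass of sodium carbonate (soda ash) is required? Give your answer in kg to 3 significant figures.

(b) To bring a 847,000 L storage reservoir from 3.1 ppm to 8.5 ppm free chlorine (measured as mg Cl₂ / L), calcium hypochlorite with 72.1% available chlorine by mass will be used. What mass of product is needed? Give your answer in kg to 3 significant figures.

(a) 96.1 kg; (b) 6.34 kg

(a) Volume: 2450 m³ = 2,450,000 L.
(a) Alkalinity to add: (102 − 65) = 37 mg/L as CaCO₃ × 2,450,000 L = 90,650 g as CaCO₃.
(a) Equivalents: 90,650 g ÷ 50 g/eq = 1813 eq.
(a) Each mole of Na₂CO₃ supplies 2 eq, so 1813 / 2 = 906.5 mol.
(a) Mass: 906.5 mol × 106 g/mol = 96,090 g.

(b) Chlorine deficit: 8.5 − 3.1 = 5.4 ppm = 5.4 mg/L as Cl₂.
(b) Cl₂ equivalent needed: 5.4 mg/L × 847,000 L = 4,574,000 mg = 4574 g.
(b) Product at 72.1% available chlorine: 4574 / 0.721 = 6344 g.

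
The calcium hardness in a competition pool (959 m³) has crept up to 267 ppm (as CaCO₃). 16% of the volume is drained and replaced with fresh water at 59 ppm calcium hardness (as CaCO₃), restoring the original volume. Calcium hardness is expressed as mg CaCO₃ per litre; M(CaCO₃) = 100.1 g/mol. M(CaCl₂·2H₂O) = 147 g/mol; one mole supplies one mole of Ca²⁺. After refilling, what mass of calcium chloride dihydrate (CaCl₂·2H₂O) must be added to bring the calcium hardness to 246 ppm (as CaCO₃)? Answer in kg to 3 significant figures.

17.3 kg

Volume: 959 m³ = 959,000 L.
After draining 16% and refilling: 267 × 0.84 + 59 × 0.16 = 233.72 ppm.
Deficit to target: 246 − 233.72 = 12.28 mg/L.
As CaCO₃: 12.28 mg/L × 959,000 L = 11,780 g; ÷ 100.1 = 117.6 mol Ca²⁺.
Mass: 117.6 × 147 = 17,290 g.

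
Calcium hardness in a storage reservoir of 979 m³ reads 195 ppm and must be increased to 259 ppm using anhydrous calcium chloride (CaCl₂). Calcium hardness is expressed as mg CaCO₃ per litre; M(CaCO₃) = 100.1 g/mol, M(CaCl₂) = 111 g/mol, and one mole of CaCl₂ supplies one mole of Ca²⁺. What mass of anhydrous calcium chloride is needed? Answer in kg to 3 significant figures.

Volume: 979 m³ = 979,000 L.
Hardness to add: (259 − 195) = 64 mg/L as CaCO₃ × 979,000 L = 62,660 g as CaCO₃.
Moles of Ca²⁺ (1 mol Ca²⁺ ≡ 1 mol CaCO₃): 62,660 / 100.1 g/mol = 625.9 mol.
Mass of CaCl₂: 625.9 × 111 = 69,480 g.

69.5 kg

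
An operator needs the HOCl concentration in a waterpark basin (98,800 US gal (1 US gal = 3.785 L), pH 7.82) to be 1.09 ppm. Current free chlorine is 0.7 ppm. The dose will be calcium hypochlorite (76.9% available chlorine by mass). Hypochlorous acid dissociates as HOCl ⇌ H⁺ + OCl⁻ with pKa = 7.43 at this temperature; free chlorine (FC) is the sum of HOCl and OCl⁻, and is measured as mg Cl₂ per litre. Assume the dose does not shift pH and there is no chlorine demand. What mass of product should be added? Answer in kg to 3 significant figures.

1.49 kg

Volume: 98,800 US gal × 3.785 L/gal = 373,958 L.
[OCl⁻]/[HOCl] = 10^(pH − pKa) = 10^(7.82 − 7.43) = 2.455; fraction as HOCl = 1/(1 + 2.455) = 0.2895.
Free chlorine required for 1.09 ppm HOCl: 1.09 / 0.2895 = 3.766 ppm.
FC to add: 3.766 − 0.7 = 3.066 mg/L as Cl₂.
Cl₂ equivalent: 3.066 mg/L × 373,958 L = 1146 g.
Product at 76.9% available Cl: 1146 / 0.769 = 1491 g.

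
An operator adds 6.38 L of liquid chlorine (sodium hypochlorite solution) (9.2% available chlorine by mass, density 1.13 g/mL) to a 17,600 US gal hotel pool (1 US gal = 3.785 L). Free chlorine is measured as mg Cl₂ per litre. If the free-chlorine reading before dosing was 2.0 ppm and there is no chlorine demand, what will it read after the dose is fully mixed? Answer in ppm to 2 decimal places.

11.96 ppm

Volume: 17,600 US gal × 3.785 L/gal = 66,616 L.
Mass of solution: 6.38 L × 1000 mL/L × 1.13 g/mL = 7209 g.
Available chlorine delivered: 7209 g × 0.092 = 663.3 g as Cl₂.
Concentration rise: 663.3 g / 66,616 L = 9.957 mg/L = 9.96 ppm.
Final FC: 2.0 + 9.96 = 11.96 ppm.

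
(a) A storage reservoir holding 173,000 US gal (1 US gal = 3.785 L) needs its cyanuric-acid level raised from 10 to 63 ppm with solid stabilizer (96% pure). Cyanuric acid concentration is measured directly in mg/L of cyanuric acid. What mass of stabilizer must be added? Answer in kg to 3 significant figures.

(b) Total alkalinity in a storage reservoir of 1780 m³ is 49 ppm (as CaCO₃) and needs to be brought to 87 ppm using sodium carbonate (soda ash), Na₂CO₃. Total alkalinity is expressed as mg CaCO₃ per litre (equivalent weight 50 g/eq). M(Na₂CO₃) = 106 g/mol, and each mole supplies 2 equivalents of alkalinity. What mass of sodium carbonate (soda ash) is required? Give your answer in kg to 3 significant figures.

(a) Volume: 173,000 US gal × 3.785 L/gal = 654,805 L.
(a) CYA to add: (63 − 10) = 53 mg/L × 654,805 L = 34,700 g cyanuric acid.
(a) At 96% purity: 34,700 / 0.96 = 36,150 g product.

(b) Volume: 1780 m³ = 1,780,000 L.
(b) Alkalinity to add: (87 − 49) = 38 mg/L as CaCO₃ × 1,780,000 L = 67,640 g as CaCO₃.
(b) Equivalents: 67,640 g ÷ 50 g/eq = 1353 eq.
(b) Each mole of Na₂CO₃ supplies 2 eq, so 1353 / 2 = 676.4 mol.
(b) Mass: 676.4 mol × 106 g/mol = 71,700 g.

(a) 36.2 kg; (b) 71.7 kg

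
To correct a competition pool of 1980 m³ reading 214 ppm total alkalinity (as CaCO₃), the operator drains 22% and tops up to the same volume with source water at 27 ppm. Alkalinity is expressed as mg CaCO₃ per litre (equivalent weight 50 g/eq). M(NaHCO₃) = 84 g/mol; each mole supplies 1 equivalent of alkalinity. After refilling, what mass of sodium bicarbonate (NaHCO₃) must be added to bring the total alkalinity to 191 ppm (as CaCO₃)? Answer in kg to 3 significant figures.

60.3 kg

Volume: 1980 m³ = 1,980,000 L.
After draining 22% and refilling: 214 × 0.78 + 27 × 0.22 = 172.86 ppm.
Deficit to target: 191 − 172.86 = 18.14 mg/L.
As CaCO₃: 18.14 mg/L × 1,980,000 L = 35,920 g; ÷ 50 g/eq ÷ 1 = 718.3 mol NaHCO₃.
Mass: 718.3 × 84 = 60,340 g.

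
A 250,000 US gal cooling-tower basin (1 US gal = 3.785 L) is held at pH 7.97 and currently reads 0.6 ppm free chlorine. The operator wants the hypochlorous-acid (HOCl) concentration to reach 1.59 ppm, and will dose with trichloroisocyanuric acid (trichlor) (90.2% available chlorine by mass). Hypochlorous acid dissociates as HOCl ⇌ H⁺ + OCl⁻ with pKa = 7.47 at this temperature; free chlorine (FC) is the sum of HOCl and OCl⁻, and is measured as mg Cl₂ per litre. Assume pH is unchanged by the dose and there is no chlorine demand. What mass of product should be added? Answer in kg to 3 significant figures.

6.31 kg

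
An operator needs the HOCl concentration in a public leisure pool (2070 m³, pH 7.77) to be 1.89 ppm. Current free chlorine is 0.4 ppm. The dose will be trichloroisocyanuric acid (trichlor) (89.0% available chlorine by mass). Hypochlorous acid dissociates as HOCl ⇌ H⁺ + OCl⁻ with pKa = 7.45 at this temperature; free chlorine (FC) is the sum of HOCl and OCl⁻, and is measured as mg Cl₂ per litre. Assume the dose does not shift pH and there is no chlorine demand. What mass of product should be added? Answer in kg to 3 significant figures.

12.6 kg

Volume: 2070 m³ = 2,070,000 L.
[OCl⁻]/[HOCl] = 10^(pH − pKa) = 10^(7.77 − 7.45) = 2.089; fraction as HOCl = 1/(1 + 2.089) = 0.3237.
Free chlorine required for 1.89 ppm HOCl: 1.89 / 0.3237 = 5.839 ppm.
FC to add: 5.839 − 0.4 = 5.439 mg/L as Cl₂.
Cl₂ equivalent: 5.439 mg/L × 2,070,000 L = 11,260 g.
Product at 89.0% available Cl: 11,260 / 0.89 = 12,650 g.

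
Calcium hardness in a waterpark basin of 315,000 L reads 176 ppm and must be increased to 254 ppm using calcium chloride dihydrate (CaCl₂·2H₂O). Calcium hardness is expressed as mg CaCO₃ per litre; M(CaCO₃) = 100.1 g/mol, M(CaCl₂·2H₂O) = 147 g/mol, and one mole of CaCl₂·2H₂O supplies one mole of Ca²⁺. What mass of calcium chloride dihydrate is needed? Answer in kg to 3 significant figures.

36.1 kg

Hardness to add: (254 − 176) = 78 mg/L as CaCO₃ × 315,000 L = 24,570 g as CaCO₃.
Moles of Ca²⁺ (1 mol Ca²⁺ ≡ 1 mol CaCO₃): 24,570 / 100.1 g/mol = 245.5 mol.
Mass of CaCl₂·2H₂O: 245.5 × 147 = 36,080 g.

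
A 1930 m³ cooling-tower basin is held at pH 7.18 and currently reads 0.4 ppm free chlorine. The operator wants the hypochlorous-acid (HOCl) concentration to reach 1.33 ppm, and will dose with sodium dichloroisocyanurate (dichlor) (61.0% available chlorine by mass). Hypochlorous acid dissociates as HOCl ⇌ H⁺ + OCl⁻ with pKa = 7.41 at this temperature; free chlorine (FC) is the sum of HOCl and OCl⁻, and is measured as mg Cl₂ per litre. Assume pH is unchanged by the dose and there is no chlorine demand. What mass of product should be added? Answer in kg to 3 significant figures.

5.42 kg

Volume: 1930 m³ = 1,930,000 L.
[OCl⁻]/[HOCl] = 10^(pH − pKa) = 10^(7.18 − 7.41) = 0.5888; fraction as HOCl = 1/(1 + 0.5888) = 0.6294.
Free chlorine required for 1.33 ppm HOCl: 1.33 / 0.6294 = 2.113 ppm.
FC to add: 2.113 − 0.4 = 1.713 mg/L as Cl₂.
Cl₂ equivalent: 1.713 mg/L × 1,930,000 L = 3306 g.
Product at 61.0% available Cl: 3306 / 0.61 = 5420 g.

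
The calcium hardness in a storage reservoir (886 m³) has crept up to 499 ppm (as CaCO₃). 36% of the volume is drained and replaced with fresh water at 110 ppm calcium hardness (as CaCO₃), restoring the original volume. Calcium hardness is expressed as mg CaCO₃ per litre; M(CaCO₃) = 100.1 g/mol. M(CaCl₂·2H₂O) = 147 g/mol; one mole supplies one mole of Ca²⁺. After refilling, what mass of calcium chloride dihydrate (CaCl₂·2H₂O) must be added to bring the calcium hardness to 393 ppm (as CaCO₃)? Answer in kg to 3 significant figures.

Volume: 886 m³ = 886,000 L.
After draining 36% and refilling: 499 × 0.64 + 110 × 0.36 = 358.96 ppm.
Deficit to target: 393 − 358.96 = 34.04 mg/L.
As CaCO₃: 34.04 mg/L × 886,000 L = 30,160 g; ÷ 100.1 = 301.3 mol Ca²⁺.
Mass: 301.3 × 147 = 44,290 g.

44.3 kg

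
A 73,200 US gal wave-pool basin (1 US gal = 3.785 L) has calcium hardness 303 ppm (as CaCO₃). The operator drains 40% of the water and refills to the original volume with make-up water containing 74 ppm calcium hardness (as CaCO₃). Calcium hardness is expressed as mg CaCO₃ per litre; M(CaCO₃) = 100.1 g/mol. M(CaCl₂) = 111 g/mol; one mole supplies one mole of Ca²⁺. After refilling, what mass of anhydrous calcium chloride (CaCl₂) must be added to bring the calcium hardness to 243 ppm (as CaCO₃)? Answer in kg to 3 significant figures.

9.71 kg

Volume: 73,200 US gal × 3.785 L/gal = 277,062 L.
After draining 40% and refilling: 303 × 0.60 + 74 × 0.40 = 211.4 ppm.
Deficit to target: 243 − 211.4 = 31.6 mg/L.
As CaCO₃: 31.6 mg/L × 277,062 L = 8755 g; ÷ 100.1 = 87.46 mol Ca²⁺.
Mass: 87.46 × 111 = 9709 g.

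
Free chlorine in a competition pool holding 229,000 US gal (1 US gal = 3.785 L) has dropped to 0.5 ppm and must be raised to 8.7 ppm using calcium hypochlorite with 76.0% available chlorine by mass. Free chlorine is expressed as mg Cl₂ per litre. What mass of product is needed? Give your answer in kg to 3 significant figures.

9.35 kg

Volume: 229,000 US gal × 3.785 L/gal = 866,765 L.
Chlorine deficit: 8.7 − 0.5 = 8.2 ppm = 8.2 mg/L as Cl₂.
Cl₂ equivalent needed: 8.2 mg/L × 866,765 L = 7,107,000 mg = 7107 g.
Product at 76.0% available chlorine: 7107 / 0.76 = 9352 g.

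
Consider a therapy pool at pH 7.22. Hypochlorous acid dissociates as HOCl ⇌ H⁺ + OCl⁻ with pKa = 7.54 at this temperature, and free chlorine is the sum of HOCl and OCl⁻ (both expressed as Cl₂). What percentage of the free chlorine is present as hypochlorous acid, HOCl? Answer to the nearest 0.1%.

[OCl⁻]/[HOCl] = 10^(pH − pKa) = 10^(7.22 − 7.54) = 10^-0.32 = 0.4786.
Fraction as HOCl = 1 / (1 + 0.4786) = 0.6763.

67.6%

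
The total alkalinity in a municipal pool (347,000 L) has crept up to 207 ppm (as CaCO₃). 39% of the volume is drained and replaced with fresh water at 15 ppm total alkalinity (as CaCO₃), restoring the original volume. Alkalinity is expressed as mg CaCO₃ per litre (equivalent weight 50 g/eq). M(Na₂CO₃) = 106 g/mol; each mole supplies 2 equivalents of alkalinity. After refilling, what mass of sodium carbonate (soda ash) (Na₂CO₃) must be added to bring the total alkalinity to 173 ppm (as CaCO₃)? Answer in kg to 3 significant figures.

15.0 kg

After draining 39% and refilling: 207 × 0.61 + 15 × 0.39 = 132.12 ppm.
Deficit to target: 173 − 132.12 = 40.88 mg/L.
As CaCO₃: 40.88 mg/L × 347,000 L = 14,190 g; ÷ 50 g/eq ÷ 2 = 141.9 mol Na₂CO₃.
Mass: 141.9 × 106 = 15,040 g.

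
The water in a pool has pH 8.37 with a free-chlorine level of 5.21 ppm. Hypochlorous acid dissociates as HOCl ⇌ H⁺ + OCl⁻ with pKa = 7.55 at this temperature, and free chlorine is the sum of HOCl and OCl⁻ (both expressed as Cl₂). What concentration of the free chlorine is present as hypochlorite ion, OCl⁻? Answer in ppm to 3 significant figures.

[OCl⁻]/[HOCl] = 10^(pH − pKa) = 10^(8.37 − 7.55) = 10^0.82 = 6.607.
Fraction as HOCl = 1 / (1 + 6.607) = 0.1315.
OCl⁻ = (1 − 0.1315) × 5.21 ppm = 4.525 ppm.

4.53 ppm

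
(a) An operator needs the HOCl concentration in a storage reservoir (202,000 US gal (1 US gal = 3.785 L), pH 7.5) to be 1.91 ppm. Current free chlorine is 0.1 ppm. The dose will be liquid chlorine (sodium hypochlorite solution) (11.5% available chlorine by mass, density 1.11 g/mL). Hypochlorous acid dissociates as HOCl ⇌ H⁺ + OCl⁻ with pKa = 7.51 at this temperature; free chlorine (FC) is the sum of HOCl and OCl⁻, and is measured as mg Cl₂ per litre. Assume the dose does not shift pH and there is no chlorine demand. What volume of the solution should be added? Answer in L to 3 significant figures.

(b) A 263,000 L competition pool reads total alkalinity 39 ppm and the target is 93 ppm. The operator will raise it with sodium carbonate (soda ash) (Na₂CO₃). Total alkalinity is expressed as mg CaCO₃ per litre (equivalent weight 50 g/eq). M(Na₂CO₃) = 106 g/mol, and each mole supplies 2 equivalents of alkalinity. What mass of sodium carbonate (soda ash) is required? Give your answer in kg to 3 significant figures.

(a) 22.0 L; (b) 15.1 kg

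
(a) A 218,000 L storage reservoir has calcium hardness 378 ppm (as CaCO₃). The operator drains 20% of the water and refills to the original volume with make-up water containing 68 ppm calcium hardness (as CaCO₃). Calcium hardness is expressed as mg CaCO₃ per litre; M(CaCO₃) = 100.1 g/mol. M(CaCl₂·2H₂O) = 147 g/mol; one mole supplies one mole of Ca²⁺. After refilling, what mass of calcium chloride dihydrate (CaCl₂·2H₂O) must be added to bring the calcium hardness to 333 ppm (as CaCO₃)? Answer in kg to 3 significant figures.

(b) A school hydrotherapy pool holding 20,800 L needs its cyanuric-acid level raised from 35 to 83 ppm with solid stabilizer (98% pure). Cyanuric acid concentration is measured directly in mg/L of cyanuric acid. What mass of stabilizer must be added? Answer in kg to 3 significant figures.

(a) 5.44 kg; (b) 1.02 kg

(a) After draining 20% and refilling: 378 × 0.80 + 68 × 0.20 = 316 ppm.
(a) Deficit to target: 333 − 316 = 17 mg/L.
(a) As CaCO₃: 17 mg/L × 218,000 L = 3706 g; ÷ 100.1 = 37.02 mol Ca²⁺.
(a) Mass: 37.02 × 147 = 5442 g.

(b) CYA to add: (83 − 35) = 48 mg/L × 20,800 L = 998.4 g cyanuric acid.
(b) At 98% purity: 998.4 / 0.98 = 1019 g product.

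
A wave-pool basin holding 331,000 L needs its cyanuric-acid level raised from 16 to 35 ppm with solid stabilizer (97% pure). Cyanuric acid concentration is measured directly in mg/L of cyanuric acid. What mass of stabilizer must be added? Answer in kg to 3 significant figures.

CYA to add: (35 − 16) = 19 mg/L × 331,000 L = 6289 g cyanuric acid.
At 97% purity: 6289 / 0.97 = 6484 g product.

6.48 kg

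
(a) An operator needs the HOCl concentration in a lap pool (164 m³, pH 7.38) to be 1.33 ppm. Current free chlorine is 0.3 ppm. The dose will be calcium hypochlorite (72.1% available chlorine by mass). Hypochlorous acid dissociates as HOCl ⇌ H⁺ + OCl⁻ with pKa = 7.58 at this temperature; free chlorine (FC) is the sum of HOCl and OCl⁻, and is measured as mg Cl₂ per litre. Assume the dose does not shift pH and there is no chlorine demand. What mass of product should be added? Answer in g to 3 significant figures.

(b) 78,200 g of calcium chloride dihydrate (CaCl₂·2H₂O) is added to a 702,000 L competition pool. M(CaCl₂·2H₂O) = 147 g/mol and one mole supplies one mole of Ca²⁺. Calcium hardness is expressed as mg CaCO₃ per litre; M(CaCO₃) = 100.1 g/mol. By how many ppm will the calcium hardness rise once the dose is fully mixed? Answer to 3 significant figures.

(a) Volume: 164 m³ = 164,000 L.
(a) [OCl⁻]/[HOCl] = 10^(pH − pKa) = 10^(7.38 − 7.58) = 0.631; fraction as HOCl = 1/(1 + 0.631) = 0.6131.
(a) Free chlorine required for 1.33 ppm HOCl: 1.33 / 0.6131 = 2.169 ppm.
(a) FC to add: 2.169 − 0.3 = 1.869 mg/L as Cl₂.
(a) Cl₂ equivalent: 1.869 mg/L × 164,000 L = 306.5 g.
(a) Product at 72.1% available Cl: 306.5 / 0.721 = 425.2 g.

(b) Moles of Ca²⁺: 78,200 g ÷ 147 g/mol = 532 mol.
(b) As CaCO₃: 532 mol × 100.1 g/mol = 53,250 g.
(b) Rise: 53,250 g / 702,000 L × 1000 = 75.86 mg/L.

(a) 425 g; (b) 75.9 ppm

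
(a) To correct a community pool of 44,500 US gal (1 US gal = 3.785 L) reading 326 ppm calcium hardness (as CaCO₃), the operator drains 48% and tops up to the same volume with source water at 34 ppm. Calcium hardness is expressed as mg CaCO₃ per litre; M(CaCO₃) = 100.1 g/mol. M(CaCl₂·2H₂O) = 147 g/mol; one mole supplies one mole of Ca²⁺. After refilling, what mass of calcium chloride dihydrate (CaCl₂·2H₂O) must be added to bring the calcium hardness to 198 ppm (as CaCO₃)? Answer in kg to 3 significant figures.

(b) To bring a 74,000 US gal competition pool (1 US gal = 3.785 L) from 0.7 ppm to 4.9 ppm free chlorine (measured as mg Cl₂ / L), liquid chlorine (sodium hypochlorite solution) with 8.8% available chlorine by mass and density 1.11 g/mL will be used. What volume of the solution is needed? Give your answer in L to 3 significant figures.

(a) 3.01 kg; (b) 12.0 L

(a) Volume: 44,500 US gal × 3.785 L/gal = 168,432 L.
(a) After draining 48% and refilling: 326 × 0.52 + 34 × 0.48 = 185.84 ppm.
(a) Deficit to target: 198 − 185.84 = 12.16 mg/L.
(a) As CaCO₃: 12.16 mg/L × 168,432 L = 2048 g; ÷ 100.1 = 20.46 mol Ca²⁺.
(a) Mass: 20.46 × 147 = 3008 g.

(b) Volume: 74,000 US gal × 3.785 L/gal = 280,090 L.
(b) Chlorine deficit: 4.9 − 0.7 = 4.2 ppm = 4.2 mg/L as Cl₂.
(b) Cl₂ equivalent needed: 4.2 mg/L × 280,090 L = 1,176,000 mg = 1176 g.
(b) Product at 8.8% available chlorine: 1176 / 0.088 = 13,370 g.
(b) Volume at density 1.11 g/mL: 13,370 g ÷ 1.11 g/mL = 12,040 mL.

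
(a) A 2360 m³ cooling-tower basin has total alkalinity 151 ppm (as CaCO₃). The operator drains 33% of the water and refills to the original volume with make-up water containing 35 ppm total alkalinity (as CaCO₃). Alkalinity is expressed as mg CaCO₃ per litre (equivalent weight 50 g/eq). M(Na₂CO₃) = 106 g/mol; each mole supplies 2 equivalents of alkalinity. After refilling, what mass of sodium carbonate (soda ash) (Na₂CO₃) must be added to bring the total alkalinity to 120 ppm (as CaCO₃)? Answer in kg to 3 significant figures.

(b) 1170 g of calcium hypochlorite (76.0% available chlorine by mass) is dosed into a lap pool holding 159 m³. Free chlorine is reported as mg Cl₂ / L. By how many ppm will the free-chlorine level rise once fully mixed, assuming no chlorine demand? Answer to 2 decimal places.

(a) 18.2 kg; (b) 5.59 ppm

(a) Volume: 2360 m³ = 2,360,000 L.
(a) After draining 33% and refilling: 151 × 0.67 + 35 × 0.33 = 112.72 ppm.
(a) Deficit to target: 120 − 112.72 = 7.28 mg/L.
(a) As CaCO₃: 7.28 mg/L × 2,360,000 L = 17,180 g; ÷ 50 g/eq ÷ 2 = 171.8 mol Na₂CO₃.
(a) Mass: 171.8 × 106 = 18,210 g.

(b) Volume: 159 m³ = 159,000 L.
(b) Available chlorine delivered: 1170 g × 0.76 = 889.2 g as Cl₂.
(b) Concentration rise: 889.2 g / 159,000 L = 5.592 mg/L = 5.59 ppm.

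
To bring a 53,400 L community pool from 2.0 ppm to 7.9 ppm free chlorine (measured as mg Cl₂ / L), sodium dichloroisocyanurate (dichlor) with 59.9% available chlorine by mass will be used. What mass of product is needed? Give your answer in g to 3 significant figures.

526 g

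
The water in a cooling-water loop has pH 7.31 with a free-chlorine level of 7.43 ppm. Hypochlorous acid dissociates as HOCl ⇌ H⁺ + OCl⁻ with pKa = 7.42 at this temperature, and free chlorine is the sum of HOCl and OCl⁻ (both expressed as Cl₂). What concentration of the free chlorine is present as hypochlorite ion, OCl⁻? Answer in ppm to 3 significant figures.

3.25 ppm

[OCl⁻]/[HOCl] = 10^(pH − pKa) = 10^(7.31 − 7.42) = 10^-0.11 = 0.7762.
Fraction as HOCl = 1 / (1 + 0.7762) = 0.563.
OCl⁻ = (1 − 0.563) × 7.43 ppm = 3.247 ppm.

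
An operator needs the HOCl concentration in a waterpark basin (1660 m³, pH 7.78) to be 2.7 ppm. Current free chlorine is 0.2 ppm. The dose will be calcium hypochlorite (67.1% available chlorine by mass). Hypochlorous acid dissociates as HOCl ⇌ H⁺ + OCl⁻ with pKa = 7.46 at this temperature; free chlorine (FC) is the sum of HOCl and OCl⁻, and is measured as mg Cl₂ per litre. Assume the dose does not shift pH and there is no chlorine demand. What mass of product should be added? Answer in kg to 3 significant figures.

Volume: 1660 m³ = 1,660,000 L.
[OCl⁻]/[HOCl] = 10^(pH − pKa) = 10^(7.78 − 7.46) = 2.089; fraction as HOCl = 1/(1 + 2.089) = 0.3237.
Free chlorine required for 2.7 ppm HOCl: 2.7 / 0.3237 = 8.341 ppm.
FC to add: 8.341 − 0.2 = 8.141 mg/L as Cl₂.
Cl₂ equivalent: 8.141 mg/L × 1,660,000 L = 13,510 g.
Product at 67.1% available Cl: 13,510 / 0.671 = 20,140 g.

20.1 kg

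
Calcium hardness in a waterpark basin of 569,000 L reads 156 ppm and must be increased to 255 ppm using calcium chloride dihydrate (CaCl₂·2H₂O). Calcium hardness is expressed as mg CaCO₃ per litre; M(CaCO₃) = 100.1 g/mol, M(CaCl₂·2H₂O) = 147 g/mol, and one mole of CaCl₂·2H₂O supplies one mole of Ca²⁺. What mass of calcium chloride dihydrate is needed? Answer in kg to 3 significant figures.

82.7 kg

Hardness to add: (255 − 156) = 99 mg/L as CaCO₃ × 569,000 L = 56,330 g as CaCO₃.
Moles of Ca²⁺ (1 mol Ca²⁺ ≡ 1 mol CaCO₃): 56,330 / 100.1 g/mol = 562.7 mol.
Mass of CaCl₂·2H₂O: 562.7 × 147 = 82,720 g.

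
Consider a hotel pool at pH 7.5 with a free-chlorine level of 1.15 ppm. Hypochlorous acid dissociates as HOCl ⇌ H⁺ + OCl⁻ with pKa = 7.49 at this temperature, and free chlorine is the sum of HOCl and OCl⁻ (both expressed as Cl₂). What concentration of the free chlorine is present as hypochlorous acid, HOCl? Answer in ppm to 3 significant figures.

[OCl⁻]/[HOCl] = 10^(pH − pKa) = 10^(7.5 − 7.49) = 10^0.01 = 1.023.
Fraction as HOCl = 1 / (1 + 1.023) = 0.4942.
HOCl = 0.4942 × 1.15 ppm = 0.5684 ppm.

0.568 ppm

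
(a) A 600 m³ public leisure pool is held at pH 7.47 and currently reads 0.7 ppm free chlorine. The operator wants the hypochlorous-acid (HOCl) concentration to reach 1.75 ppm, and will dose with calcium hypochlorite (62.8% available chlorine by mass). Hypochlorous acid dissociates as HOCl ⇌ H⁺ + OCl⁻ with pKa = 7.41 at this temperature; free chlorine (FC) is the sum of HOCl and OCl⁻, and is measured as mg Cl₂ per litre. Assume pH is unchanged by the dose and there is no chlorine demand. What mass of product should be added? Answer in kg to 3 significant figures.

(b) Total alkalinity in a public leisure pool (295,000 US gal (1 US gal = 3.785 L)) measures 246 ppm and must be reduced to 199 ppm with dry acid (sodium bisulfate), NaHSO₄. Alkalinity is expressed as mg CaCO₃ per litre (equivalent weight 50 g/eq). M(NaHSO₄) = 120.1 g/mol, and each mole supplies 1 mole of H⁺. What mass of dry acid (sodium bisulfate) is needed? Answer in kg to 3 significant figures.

(a) 2.92 kg; (b) 126 kg

(a) Volume: 600 m³ = 600,000 L.
(a) [OCl⁻]/[HOCl] = 10^(pH − pKa) = 10^(7.47 − 7.41) = 1.148; fraction as HOCl = 1/(1 + 1.148) = 0.4655.
(a) Free chlorine required for 1.75 ppm HOCl: 1.75 / 0.4655 = 3.759 ppm.
(a) FC to add: 3.759 − 0.7 = 3.059 mg/L as Cl₂.
(a) Cl₂ equivalent: 3.059 mg/L × 600,000 L = 1836 g.
(a) Product at 62.8% available Cl: 1836 / 0.628 = 2923 g.

(b) Volume: 295,000 US gal × 3.785 L/gal = 1,116,575 L.
(b) Alkalinity to neutralize: (246 − 199) = 47 mg/L as CaCO₃ × 1,116,575 L = 52,480 g as CaCO₃.
(b) Equivalents of H⁺ required: 52,480 ÷ 50 g/eq = 1050 eq = 1050 mol NaHSO₄.
(b) Mass of NaHSO₄: 1050 × 120.1 = 126,100 g.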